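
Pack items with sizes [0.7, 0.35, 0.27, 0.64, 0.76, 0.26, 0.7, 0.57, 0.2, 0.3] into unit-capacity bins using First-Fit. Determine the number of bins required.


Place items sequentially using First-Fit:
  Item 0.7 -> new Bin 1
  Item 0.35 -> new Bin 2
  Item 0.27 -> Bin 1 (now 0.97)
  Item 0.64 -> Bin 2 (now 0.99)
  Item 0.76 -> new Bin 3
  Item 0.26 -> new Bin 4
  Item 0.7 -> Bin 4 (now 0.96)
  Item 0.57 -> new Bin 5
  Item 0.2 -> Bin 3 (now 0.96)
  Item 0.3 -> Bin 5 (now 0.87)
Total bins used = 5

5


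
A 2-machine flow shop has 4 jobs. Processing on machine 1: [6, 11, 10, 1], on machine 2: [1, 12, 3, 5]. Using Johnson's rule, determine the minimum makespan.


Apply Johnson's rule:
  Group 1 (a <= b): [(4, 1, 5), (2, 11, 12)]
  Group 2 (a > b): [(3, 10, 3), (1, 6, 1)]
Optimal job order: [4, 2, 3, 1]
Schedule:
  Job 4: M1 done at 1, M2 done at 6
  Job 2: M1 done at 12, M2 done at 24
  Job 3: M1 done at 22, M2 done at 27
  Job 1: M1 done at 28, M2 done at 29
Makespan = 29

29


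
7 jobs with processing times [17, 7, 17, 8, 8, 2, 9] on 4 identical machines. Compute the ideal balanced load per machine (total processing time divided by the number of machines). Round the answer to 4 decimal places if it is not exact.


Total processing time = 17 + 7 + 17 + 8 + 8 + 2 + 9 = 68
Number of machines = 4
Ideal balanced load = 68 / 4 = 17.0

17.0


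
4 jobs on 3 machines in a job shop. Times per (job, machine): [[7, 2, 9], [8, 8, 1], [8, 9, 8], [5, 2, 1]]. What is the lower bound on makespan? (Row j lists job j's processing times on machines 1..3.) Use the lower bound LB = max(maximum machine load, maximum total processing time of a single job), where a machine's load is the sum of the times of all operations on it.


Machine loads:
  Machine 1: 7 + 8 + 8 + 5 = 28
  Machine 2: 2 + 8 + 9 + 2 = 21
  Machine 3: 9 + 1 + 8 + 1 = 19
Max machine load = 28
Job totals:
  Job 1: 18
  Job 2: 17
  Job 3: 25
  Job 4: 8
Max job total = 25
Lower bound = max(28, 25) = 28

28


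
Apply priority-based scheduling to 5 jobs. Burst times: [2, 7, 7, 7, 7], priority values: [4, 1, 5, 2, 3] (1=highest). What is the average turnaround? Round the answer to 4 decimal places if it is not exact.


Sort by priority (ascending = highest first):
Order: [(1, 7), (2, 7), (3, 7), (4, 2), (5, 7)]
Completion times:
  Priority 1, burst=7, C=7
  Priority 2, burst=7, C=14
  Priority 3, burst=7, C=21
  Priority 4, burst=2, C=23
  Priority 5, burst=7, C=30
Average turnaround = 95/5 = 19.0

19.0


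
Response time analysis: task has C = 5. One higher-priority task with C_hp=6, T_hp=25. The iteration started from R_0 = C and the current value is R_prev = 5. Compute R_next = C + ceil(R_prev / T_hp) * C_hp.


R_next = C + ceil(R_prev / T_hp) * C_hp
ceil(5 / 25) = ceil(0.2) = 1
Interference = 1 * 6 = 6
R_next = 5 + 6 = 11

11


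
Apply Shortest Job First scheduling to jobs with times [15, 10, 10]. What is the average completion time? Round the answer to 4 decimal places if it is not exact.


SJF order (ascending): [10, 10, 15]
Completion times:
  Job 1: burst=10, C=10
  Job 2: burst=10, C=20
  Job 3: burst=15, C=35
Average completion = 65/3 = 21.6667

21.6667


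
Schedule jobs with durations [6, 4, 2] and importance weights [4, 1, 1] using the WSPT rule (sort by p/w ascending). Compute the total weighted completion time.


Compute p/w ratios and sort ascending (WSPT): [(6, 4), (2, 1), (4, 1)]
Compute weighted completion times:
  Job (p=6,w=4): C=6, w*C=4*6=24
  Job (p=2,w=1): C=8, w*C=1*8=8
  Job (p=4,w=1): C=12, w*C=1*12=12
Total weighted completion time = 44

44


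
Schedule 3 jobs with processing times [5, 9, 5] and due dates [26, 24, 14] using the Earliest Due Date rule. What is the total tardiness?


Sort by due date (EDD order): [(5, 14), (9, 24), (5, 26)]
Compute completion times and tardiness:
  Job 1: p=5, d=14, C=5, tardiness=max(0,5-14)=0
  Job 2: p=9, d=24, C=14, tardiness=max(0,14-24)=0
  Job 3: p=5, d=26, C=19, tardiness=max(0,19-26)=0
Total tardiness = 0

0


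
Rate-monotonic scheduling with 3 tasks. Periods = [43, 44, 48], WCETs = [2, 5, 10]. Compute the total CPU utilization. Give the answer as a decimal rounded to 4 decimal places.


Compute individual utilizations (exact fractions):
  Task 1: C/T = 2/43 (approx. 0.0465)
  Task 2: C/T = 5/44 (approx. 0.1136)
  Task 3: C/T = 10/48 = 5/24 (approx. 0.2083)
Total utilization U = 2/43 + 5/44 + 5/24 = 4183/11352
Rounded to 4 decimal places: U = 0.3685
RM (Liu & Layland) bound for 3 tasks = 0.779763; compare with U = 4183/11352 (approx. 0.368481)
U <= bound, so schedulable by RM sufficient condition.

0.3685


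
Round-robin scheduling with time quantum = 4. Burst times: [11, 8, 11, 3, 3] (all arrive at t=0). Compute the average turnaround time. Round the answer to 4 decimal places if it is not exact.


Time quantum = 4
Execution trace:
  J1 runs 4 units, time = 4
  J2 runs 4 units, time = 8
  J3 runs 4 units, time = 12
  J4 runs 3 units, time = 15
  J5 runs 3 units, time = 18
  J1 runs 4 units, time = 22
  J2 runs 4 units, time = 26
  J3 runs 4 units, time = 30
  J1 runs 3 units, time = 33
  J3 runs 3 units, time = 36
Finish times: [33, 26, 36, 15, 18]
Average turnaround = 128/5 = 25.6

25.6


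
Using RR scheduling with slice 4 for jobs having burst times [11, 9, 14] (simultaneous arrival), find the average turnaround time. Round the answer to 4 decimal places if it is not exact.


Time quantum = 4
Execution trace:
  J1 runs 4 units, time = 4
  J2 runs 4 units, time = 8
  J3 runs 4 units, time = 12
  J1 runs 4 units, time = 16
  J2 runs 4 units, time = 20
  J3 runs 4 units, time = 24
  J1 runs 3 units, time = 27
  J2 runs 1 units, time = 28
  J3 runs 4 units, time = 32
  J3 runs 2 units, time = 34
Finish times: [27, 28, 34]
Average turnaround = 89/3 = 29.6667

29.6667


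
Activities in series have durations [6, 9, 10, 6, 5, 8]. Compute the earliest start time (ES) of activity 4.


Activity 4 starts after activities 1 through 3 complete.
Predecessor durations: [6, 9, 10]
ES = 6 + 9 + 10 = 25

25


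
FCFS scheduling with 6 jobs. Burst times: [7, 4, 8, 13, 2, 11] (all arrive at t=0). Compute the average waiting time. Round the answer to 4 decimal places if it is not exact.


FCFS order (as given): [7, 4, 8, 13, 2, 11]
Waiting times:
  Job 1: wait = 0
  Job 2: wait = 7
  Job 3: wait = 11
  Job 4: wait = 19
  Job 5: wait = 32
  Job 6: wait = 34
Sum of waiting times = 103
Average waiting time = 103/6 = 17.1667

17.1667


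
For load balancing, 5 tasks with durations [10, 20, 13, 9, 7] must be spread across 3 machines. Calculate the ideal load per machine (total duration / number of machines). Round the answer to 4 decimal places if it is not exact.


Total processing time = 10 + 20 + 13 + 9 + 7 = 59
Number of machines = 3
Ideal balanced load = 59 / 3 = 19.6667

19.6667


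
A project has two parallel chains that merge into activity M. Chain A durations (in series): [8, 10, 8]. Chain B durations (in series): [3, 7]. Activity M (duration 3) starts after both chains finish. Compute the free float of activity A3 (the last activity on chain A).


ES(A3) = sum of predecessors on chain A = 18
EF(A3) = ES + duration = 18 + 8 = 26
Successor of A3 is M. ES(M) = max(sum(A), sum(B)) = max(26, 10) = 26
Free float = ES(successor) - EF(current) = 26 - 26 = 0

0


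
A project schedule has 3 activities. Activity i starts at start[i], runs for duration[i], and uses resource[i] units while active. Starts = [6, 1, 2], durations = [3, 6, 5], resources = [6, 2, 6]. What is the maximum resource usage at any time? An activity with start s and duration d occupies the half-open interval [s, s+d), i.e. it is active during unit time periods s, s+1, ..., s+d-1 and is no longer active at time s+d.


Each activity i is active on [start_i, start_i + duration_i).
Compute total resource usage per time slot:
  t=0: active resources = [], total = 0
  t=1: active resources = [2], total = 2
  t=2: active resources = [2, 6], total = 8
  t=3: active resources = [2, 6], total = 8
  t=4: active resources = [2, 6], total = 8
  t=5: active resources = [2, 6], total = 8
  t=6: active resources = [6, 2, 6], total = 14
  t=7: active resources = [6], total = 6
  t=8: active resources = [6], total = 6
Peak resource demand = 14

14


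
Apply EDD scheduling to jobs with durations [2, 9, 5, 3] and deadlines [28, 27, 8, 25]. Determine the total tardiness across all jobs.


Sort by due date (EDD order): [(5, 8), (3, 25), (9, 27), (2, 28)]
Compute completion times and tardiness:
  Job 1: p=5, d=8, C=5, tardiness=max(0,5-8)=0
  Job 2: p=3, d=25, C=8, tardiness=max(0,8-25)=0
  Job 3: p=9, d=27, C=17, tardiness=max(0,17-27)=0
  Job 4: p=2, d=28, C=19, tardiness=max(0,19-28)=0
Total tardiness = 0

0


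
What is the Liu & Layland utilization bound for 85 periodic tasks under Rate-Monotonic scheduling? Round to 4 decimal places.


Compute 2^(1/85) = 1.0081880126
Subtract 1: 1.0081880126 - 1 = 0.0081880126
Multiply by n: 85 * 0.0081880126 = 0.6959810710
Round to 4 dp: 0.6960

0.6960


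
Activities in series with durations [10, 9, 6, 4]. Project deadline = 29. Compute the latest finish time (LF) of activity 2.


LF(activity 2) = deadline - sum of successor durations
Successors: activities 3 through 4 with durations [6, 4]
Sum of successor durations = 10
LF = 29 - 10 = 19

19


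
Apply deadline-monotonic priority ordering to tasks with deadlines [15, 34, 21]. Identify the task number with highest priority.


Sort tasks by relative deadline (ascending):
  Task 1: deadline = 15
  Task 3: deadline = 21
  Task 2: deadline = 34
Priority order (highest first): [1, 3, 2]
Highest priority task = 1

1


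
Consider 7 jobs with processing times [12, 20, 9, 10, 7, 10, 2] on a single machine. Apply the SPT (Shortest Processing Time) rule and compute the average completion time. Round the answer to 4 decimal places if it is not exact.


Sort jobs by processing time (SPT order): [2, 7, 9, 10, 10, 12, 20]
Compute completion times sequentially:
  Job 1: processing = 2, completes at 2
  Job 2: processing = 7, completes at 9
  Job 3: processing = 9, completes at 18
  Job 4: processing = 10, completes at 28
  Job 5: processing = 10, completes at 38
  Job 6: processing = 12, completes at 50
  Job 7: processing = 20, completes at 70
Sum of completion times = 215
Average completion time = 215/7 = 30.7143

30.7143


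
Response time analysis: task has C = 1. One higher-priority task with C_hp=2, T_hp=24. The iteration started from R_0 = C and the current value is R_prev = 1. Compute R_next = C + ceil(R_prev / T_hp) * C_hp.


R_next = C + ceil(R_prev / T_hp) * C_hp
ceil(1 / 24) = ceil(0.0417) = 1
Interference = 1 * 2 = 2
R_next = 1 + 2 = 3

3


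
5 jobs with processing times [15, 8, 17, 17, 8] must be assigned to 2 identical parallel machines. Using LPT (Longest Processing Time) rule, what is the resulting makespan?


Sort jobs in decreasing order (LPT): [17, 17, 15, 8, 8]
Assign each job to the least loaded machine:
  Machine 1: jobs [17, 15], load = 32
  Machine 2: jobs [17, 8, 8], load = 33
Makespan = max load = 33

33


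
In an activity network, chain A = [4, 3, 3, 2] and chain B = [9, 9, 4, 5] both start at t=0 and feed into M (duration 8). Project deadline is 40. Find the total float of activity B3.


Forward pass: ES(B3) = sum of predecessors on chain B = 18
EF = ES + duration = 18 + 4 = 22
Backward pass: LF(M) = deadline = 40; LS(M) = 40 - 8 = 32
LF(B3) = LS(M) - sum(successors on chain B) = 32 - 5 = 27
LS = LF - duration = 27 - 4 = 23
Total float = LS - ES = 23 - 18 = 5

5


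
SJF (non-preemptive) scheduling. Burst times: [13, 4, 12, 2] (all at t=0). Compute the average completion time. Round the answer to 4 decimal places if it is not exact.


SJF order (ascending): [2, 4, 12, 13]
Completion times:
  Job 1: burst=2, C=2
  Job 2: burst=4, C=6
  Job 3: burst=12, C=18
  Job 4: burst=13, C=31
Average completion = 57/4 = 14.25

14.25


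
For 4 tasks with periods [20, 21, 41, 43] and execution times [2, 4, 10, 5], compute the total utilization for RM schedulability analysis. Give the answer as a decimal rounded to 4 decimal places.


Compute individual utilizations (exact fractions):
  Task 1: C/T = 2/20 = 1/10 (approx. 0.1)
  Task 2: C/T = 4/21 (approx. 0.1905)
  Task 3: C/T = 10/41 (approx. 0.2439)
  Task 4: C/T = 5/43 (approx. 0.1163)
Total utilization U = 1/10 + 4/21 + 10/41 + 5/43 = 240893/370230
Rounded to 4 decimal places: U = 0.6507
RM (Liu & Layland) bound for 4 tasks = 0.756828; compare with U = 240893/370230 (approx. 0.650658)
U <= bound, so schedulable by RM sufficient condition.

0.6507


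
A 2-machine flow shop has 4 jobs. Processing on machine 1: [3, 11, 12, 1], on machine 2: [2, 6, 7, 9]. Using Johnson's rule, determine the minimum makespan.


Apply Johnson's rule:
  Group 1 (a <= b): [(4, 1, 9)]
  Group 2 (a > b): [(3, 12, 7), (2, 11, 6), (1, 3, 2)]
Optimal job order: [4, 3, 2, 1]
Schedule:
  Job 4: M1 done at 1, M2 done at 10
  Job 3: M1 done at 13, M2 done at 20
  Job 2: M1 done at 24, M2 done at 30
  Job 1: M1 done at 27, M2 done at 32
Makespan = 32

32


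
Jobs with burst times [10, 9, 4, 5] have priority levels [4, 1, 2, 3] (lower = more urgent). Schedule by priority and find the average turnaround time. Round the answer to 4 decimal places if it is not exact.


Sort by priority (ascending = highest first):
Order: [(1, 9), (2, 4), (3, 5), (4, 10)]
Completion times:
  Priority 1, burst=9, C=9
  Priority 2, burst=4, C=13
  Priority 3, burst=5, C=18
  Priority 4, burst=10, C=28
Average turnaround = 68/4 = 17.0

17.0


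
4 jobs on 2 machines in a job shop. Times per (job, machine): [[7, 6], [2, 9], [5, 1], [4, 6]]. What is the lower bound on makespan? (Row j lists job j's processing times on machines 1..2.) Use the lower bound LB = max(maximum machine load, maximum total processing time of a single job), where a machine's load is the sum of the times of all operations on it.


Machine loads:
  Machine 1: 7 + 2 + 5 + 4 = 18
  Machine 2: 6 + 9 + 1 + 6 = 22
Max machine load = 22
Job totals:
  Job 1: 13
  Job 2: 11
  Job 3: 6
  Job 4: 10
Max job total = 13
Lower bound = max(22, 13) = 22

22


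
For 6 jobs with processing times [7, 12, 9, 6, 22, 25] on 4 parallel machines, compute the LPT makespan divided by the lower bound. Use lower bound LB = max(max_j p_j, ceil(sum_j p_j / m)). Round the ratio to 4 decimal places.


LPT order: [25, 22, 12, 9, 7, 6]
Machine loads after assignment: [25, 22, 18, 16]
LPT makespan = 25
Lower bound = max(max_job, ceil(total/4)) = max(25, 21) = 25
Ratio = 25 / 25 = 1.0

1.0


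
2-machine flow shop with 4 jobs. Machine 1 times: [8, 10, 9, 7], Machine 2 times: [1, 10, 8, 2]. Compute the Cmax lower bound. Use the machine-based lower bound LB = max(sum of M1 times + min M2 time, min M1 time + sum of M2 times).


LB1 = sum(M1 times) + min(M2 times) = 34 + 1 = 35
LB2 = min(M1 times) + sum(M2 times) = 7 + 21 = 28
Lower bound = max(LB1, LB2) = max(35, 28) = 35

35


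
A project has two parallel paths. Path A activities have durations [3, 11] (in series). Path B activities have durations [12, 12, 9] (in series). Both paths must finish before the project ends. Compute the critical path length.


Path A total = 3 + 11 = 14
Path B total = 12 + 12 + 9 = 33
Critical path = longest path = max(14, 33) = 33

33


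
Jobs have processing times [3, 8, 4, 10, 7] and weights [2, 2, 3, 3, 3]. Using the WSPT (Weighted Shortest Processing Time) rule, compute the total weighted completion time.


Compute p/w ratios and sort ascending (WSPT): [(4, 3), (3, 2), (7, 3), (10, 3), (8, 2)]
Compute weighted completion times:
  Job (p=4,w=3): C=4, w*C=3*4=12
  Job (p=3,w=2): C=7, w*C=2*7=14
  Job (p=7,w=3): C=14, w*C=3*14=42
  Job (p=10,w=3): C=24, w*C=3*24=72
  Job (p=8,w=2): C=32, w*C=2*32=64
Total weighted completion time = 204

204


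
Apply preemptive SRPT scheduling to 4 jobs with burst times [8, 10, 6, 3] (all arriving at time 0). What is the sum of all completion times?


Since all jobs arrive at t=0, SRPT equals SPT ordering.
SPT order: [3, 6, 8, 10]
Completion times:
  Job 1: p=3, C=3
  Job 2: p=6, C=9
  Job 3: p=8, C=17
  Job 4: p=10, C=27
Total completion time = 3 + 9 + 17 + 27 = 56

56


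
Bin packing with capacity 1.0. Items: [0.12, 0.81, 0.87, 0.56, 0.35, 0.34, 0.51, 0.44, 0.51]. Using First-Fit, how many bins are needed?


Place items sequentially using First-Fit:
  Item 0.12 -> new Bin 1
  Item 0.81 -> Bin 1 (now 0.93)
  Item 0.87 -> new Bin 2
  Item 0.56 -> new Bin 3
  Item 0.35 -> Bin 3 (now 0.91)
  Item 0.34 -> new Bin 4
  Item 0.51 -> Bin 4 (now 0.85)
  Item 0.44 -> new Bin 5
  Item 0.51 -> Bin 5 (now 0.95)
Total bins used = 5

5


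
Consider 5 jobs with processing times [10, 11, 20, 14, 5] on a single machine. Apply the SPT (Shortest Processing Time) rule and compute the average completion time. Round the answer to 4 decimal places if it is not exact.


Sort jobs by processing time (SPT order): [5, 10, 11, 14, 20]
Compute completion times sequentially:
  Job 1: processing = 5, completes at 5
  Job 2: processing = 10, completes at 15
  Job 3: processing = 11, completes at 26
  Job 4: processing = 14, completes at 40
  Job 5: processing = 20, completes at 60
Sum of completion times = 146
Average completion time = 146/5 = 29.2

29.2


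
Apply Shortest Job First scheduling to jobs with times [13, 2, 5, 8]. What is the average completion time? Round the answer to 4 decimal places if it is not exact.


SJF order (ascending): [2, 5, 8, 13]
Completion times:
  Job 1: burst=2, C=2
  Job 2: burst=5, C=7
  Job 3: burst=8, C=15
  Job 4: burst=13, C=28
Average completion = 52/4 = 13.0

13.0


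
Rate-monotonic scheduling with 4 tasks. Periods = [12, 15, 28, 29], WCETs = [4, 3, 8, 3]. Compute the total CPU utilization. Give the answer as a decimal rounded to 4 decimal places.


Compute individual utilizations (exact fractions):
  Task 1: C/T = 4/12 = 1/3 (approx. 0.3333)
  Task 2: C/T = 3/15 = 1/5 (approx. 0.2)
  Task 3: C/T = 8/28 = 2/7 (approx. 0.2857)
  Task 4: C/T = 3/29 (approx. 0.1034)
Total utilization U = 1/3 + 1/5 + 2/7 + 3/29 = 2809/3045
Rounded to 4 decimal places: U = 0.9225
RM (Liu & Layland) bound for 4 tasks = 0.756828; compare with U = 2809/3045 (approx. 0.922496)
bound < U <= 1, so the RM sufficient condition is not met (inconclusive; an exact test such as response-time analysis is needed).

0.9225


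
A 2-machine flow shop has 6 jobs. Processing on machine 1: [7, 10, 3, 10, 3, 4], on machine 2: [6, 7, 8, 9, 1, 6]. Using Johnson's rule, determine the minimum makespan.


Apply Johnson's rule:
  Group 1 (a <= b): [(3, 3, 8), (6, 4, 6)]
  Group 2 (a > b): [(4, 10, 9), (2, 10, 7), (1, 7, 6), (5, 3, 1)]
Optimal job order: [3, 6, 4, 2, 1, 5]
Schedule:
  Job 3: M1 done at 3, M2 done at 11
  Job 6: M1 done at 7, M2 done at 17
  Job 4: M1 done at 17, M2 done at 26
  Job 2: M1 done at 27, M2 done at 34
  Job 1: M1 done at 34, M2 done at 40
  Job 5: M1 done at 37, M2 done at 41
Makespan = 41

41


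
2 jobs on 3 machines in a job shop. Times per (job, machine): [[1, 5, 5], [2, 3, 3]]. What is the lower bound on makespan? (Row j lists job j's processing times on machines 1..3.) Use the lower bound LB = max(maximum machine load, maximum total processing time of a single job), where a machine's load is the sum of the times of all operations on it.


Machine loads:
  Machine 1: 1 + 2 = 3
  Machine 2: 5 + 3 = 8
  Machine 3: 5 + 3 = 8
Max machine load = 8
Job totals:
  Job 1: 11
  Job 2: 8
Max job total = 11
Lower bound = max(8, 11) = 11

11


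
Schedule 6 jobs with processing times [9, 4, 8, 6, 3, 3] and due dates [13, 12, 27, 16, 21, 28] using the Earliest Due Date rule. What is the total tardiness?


Sort by due date (EDD order): [(4, 12), (9, 13), (6, 16), (3, 21), (8, 27), (3, 28)]
Compute completion times and tardiness:
  Job 1: p=4, d=12, C=4, tardiness=max(0,4-12)=0
  Job 2: p=9, d=13, C=13, tardiness=max(0,13-13)=0
  Job 3: p=6, d=16, C=19, tardiness=max(0,19-16)=3
  Job 4: p=3, d=21, C=22, tardiness=max(0,22-21)=1
  Job 5: p=8, d=27, C=30, tardiness=max(0,30-27)=3
  Job 6: p=3, d=28, C=33, tardiness=max(0,33-28)=5
Total tardiness = 12

12


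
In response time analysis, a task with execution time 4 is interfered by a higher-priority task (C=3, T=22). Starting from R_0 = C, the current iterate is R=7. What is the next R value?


R_next = C + ceil(R_prev / T_hp) * C_hp
ceil(7 / 22) = ceil(0.3182) = 1
Interference = 1 * 3 = 3
R_next = 4 + 3 = 7
R_next = R_prev, so the iteration has converged (response time = 7).

7


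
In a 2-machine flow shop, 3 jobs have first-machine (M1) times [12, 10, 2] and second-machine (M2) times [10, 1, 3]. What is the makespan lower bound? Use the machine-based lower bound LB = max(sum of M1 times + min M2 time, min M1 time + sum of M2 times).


LB1 = sum(M1 times) + min(M2 times) = 24 + 1 = 25
LB2 = min(M1 times) + sum(M2 times) = 2 + 14 = 16
Lower bound = max(LB1, LB2) = max(25, 16) = 25

25


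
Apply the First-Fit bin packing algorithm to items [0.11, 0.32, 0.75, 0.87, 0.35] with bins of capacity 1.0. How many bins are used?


Place items sequentially using First-Fit:
  Item 0.11 -> new Bin 1
  Item 0.32 -> Bin 1 (now 0.43)
  Item 0.75 -> new Bin 2
  Item 0.87 -> new Bin 3
  Item 0.35 -> Bin 1 (now 0.78)
Total bins used = 3

3


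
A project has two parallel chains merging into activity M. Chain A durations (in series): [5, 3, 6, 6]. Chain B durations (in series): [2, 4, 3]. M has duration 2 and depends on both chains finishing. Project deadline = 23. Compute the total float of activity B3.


Forward pass: ES(B3) = sum of predecessors on chain B = 6
EF = ES + duration = 6 + 3 = 9
Backward pass: LF(M) = deadline = 23; LS(M) = 23 - 2 = 21
LF(B3) = LS(M) - sum(successors on chain B) = 21 - 0 = 21
LS = LF - duration = 21 - 3 = 18
Total float = LS - ES = 18 - 6 = 12

12


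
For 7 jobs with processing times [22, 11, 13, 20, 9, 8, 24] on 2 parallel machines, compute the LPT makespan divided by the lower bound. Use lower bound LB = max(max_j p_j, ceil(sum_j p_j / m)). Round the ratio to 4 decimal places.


LPT order: [24, 22, 20, 13, 11, 9, 8]
Machine loads after assignment: [56, 51]
LPT makespan = 56
Lower bound = max(max_job, ceil(total/2)) = max(24, 54) = 54
Ratio = 56 / 54 = 1.037

1.037


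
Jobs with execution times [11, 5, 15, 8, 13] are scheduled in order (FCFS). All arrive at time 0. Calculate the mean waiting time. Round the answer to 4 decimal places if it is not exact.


FCFS order (as given): [11, 5, 15, 8, 13]
Waiting times:
  Job 1: wait = 0
  Job 2: wait = 11
  Job 3: wait = 16
  Job 4: wait = 31
  Job 5: wait = 39
Sum of waiting times = 97
Average waiting time = 97/5 = 19.4

19.4


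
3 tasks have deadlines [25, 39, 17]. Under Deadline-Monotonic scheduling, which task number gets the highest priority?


Sort tasks by relative deadline (ascending):
  Task 3: deadline = 17
  Task 1: deadline = 25
  Task 2: deadline = 39
Priority order (highest first): [3, 1, 2]
Highest priority task = 3

3


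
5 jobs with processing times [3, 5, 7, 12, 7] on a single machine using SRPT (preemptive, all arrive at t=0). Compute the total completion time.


Since all jobs arrive at t=0, SRPT equals SPT ordering.
SPT order: [3, 5, 7, 7, 12]
Completion times:
  Job 1: p=3, C=3
  Job 2: p=5, C=8
  Job 3: p=7, C=15
  Job 4: p=7, C=22
  Job 5: p=12, C=34
Total completion time = 3 + 8 + 15 + 22 + 34 = 82

82


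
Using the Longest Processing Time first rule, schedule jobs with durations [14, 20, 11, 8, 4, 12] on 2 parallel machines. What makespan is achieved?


Sort jobs in decreasing order (LPT): [20, 14, 12, 11, 8, 4]
Assign each job to the least loaded machine:
  Machine 1: jobs [20, 11, 4], load = 35
  Machine 2: jobs [14, 12, 8], load = 34
Makespan = max load = 35

35


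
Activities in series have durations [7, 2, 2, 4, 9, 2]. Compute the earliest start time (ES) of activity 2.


Activity 2 starts after activities 1 through 1 complete.
Predecessor durations: [7]
ES = 7 = 7

7


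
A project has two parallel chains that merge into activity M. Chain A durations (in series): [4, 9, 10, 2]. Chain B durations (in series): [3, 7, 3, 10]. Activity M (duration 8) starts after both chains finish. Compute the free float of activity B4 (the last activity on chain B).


ES(B4) = sum of predecessors on chain B = 13
EF(B4) = ES + duration = 13 + 10 = 23
Successor of B4 is M. ES(M) = max(sum(A), sum(B)) = max(25, 23) = 25
Free float = ES(successor) - EF(current) = 25 - 23 = 2

2


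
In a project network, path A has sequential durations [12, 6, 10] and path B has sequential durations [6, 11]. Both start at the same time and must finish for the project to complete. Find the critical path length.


Path A total = 12 + 6 + 10 = 28
Path B total = 6 + 11 = 17
Critical path = longest path = max(28, 17) = 28

28


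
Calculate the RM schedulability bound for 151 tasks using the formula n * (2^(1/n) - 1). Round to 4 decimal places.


Compute 2^(1/151) = 1.0046009306
Subtract 1: 1.0046009306 - 1 = 0.0046009306
Multiply by n: 151 * 0.0046009306 = 0.6947405206
Round to 4 dp: 0.6947

0.6947


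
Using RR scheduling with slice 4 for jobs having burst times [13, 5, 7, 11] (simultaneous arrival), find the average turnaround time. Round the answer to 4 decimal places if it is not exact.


Time quantum = 4
Execution trace:
  J1 runs 4 units, time = 4
  J2 runs 4 units, time = 8
  J3 runs 4 units, time = 12
  J4 runs 4 units, time = 16
  J1 runs 4 units, time = 20
  J2 runs 1 units, time = 21
  J3 runs 3 units, time = 24
  J4 runs 4 units, time = 28
  J1 runs 4 units, time = 32
  J4 runs 3 units, time = 35
  J1 runs 1 units, time = 36
Finish times: [36, 21, 24, 35]
Average turnaround = 116/4 = 29.0

29.0


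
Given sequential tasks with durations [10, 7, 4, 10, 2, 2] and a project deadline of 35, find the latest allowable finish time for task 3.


LF(activity 3) = deadline - sum of successor durations
Successors: activities 4 through 6 with durations [10, 2, 2]
Sum of successor durations = 14
LF = 35 - 14 = 21

21


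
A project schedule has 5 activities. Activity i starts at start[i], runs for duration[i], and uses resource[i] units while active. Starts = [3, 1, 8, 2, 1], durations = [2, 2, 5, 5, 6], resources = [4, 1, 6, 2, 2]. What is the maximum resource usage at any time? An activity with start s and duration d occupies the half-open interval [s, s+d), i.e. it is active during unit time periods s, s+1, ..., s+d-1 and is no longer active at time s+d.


Each activity i is active on [start_i, start_i + duration_i).
Compute total resource usage per time slot:
  t=0: active resources = [], total = 0
  t=1: active resources = [1, 2], total = 3
  t=2: active resources = [1, 2, 2], total = 5
  t=3: active resources = [4, 2, 2], total = 8
  t=4: active resources = [4, 2, 2], total = 8
  t=5: active resources = [2, 2], total = 4
  t=6: active resources = [2, 2], total = 4
  t=7: active resources = [], total = 0
  t=8: active resources = [6], total = 6
  t=9: active resources = [6], total = 6
  t=10: active resources = [6], total = 6
  t=11: active resources = [6], total = 6
  t=12: active resources = [6], total = 6
Peak resource demand = 8

8


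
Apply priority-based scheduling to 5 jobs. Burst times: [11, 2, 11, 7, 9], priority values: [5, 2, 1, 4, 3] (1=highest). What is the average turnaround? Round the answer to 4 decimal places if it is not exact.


Sort by priority (ascending = highest first):
Order: [(1, 11), (2, 2), (3, 9), (4, 7), (5, 11)]
Completion times:
  Priority 1, burst=11, C=11
  Priority 2, burst=2, C=13
  Priority 3, burst=9, C=22
  Priority 4, burst=7, C=29
  Priority 5, burst=11, C=40
Average turnaround = 115/5 = 23.0

23.0


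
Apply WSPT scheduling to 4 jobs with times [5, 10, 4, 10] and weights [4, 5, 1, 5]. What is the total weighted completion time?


Compute p/w ratios and sort ascending (WSPT): [(5, 4), (10, 5), (10, 5), (4, 1)]
Compute weighted completion times:
  Job (p=5,w=4): C=5, w*C=4*5=20
  Job (p=10,w=5): C=15, w*C=5*15=75
  Job (p=10,w=5): C=25, w*C=5*25=125
  Job (p=4,w=1): C=29, w*C=1*29=29
Total weighted completion time = 249

249


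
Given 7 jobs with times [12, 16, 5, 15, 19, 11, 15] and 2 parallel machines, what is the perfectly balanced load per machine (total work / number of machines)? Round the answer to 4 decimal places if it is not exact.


Total processing time = 12 + 16 + 5 + 15 + 19 + 11 + 15 = 93
Number of machines = 2
Ideal balanced load = 93 / 2 = 46.5

46.5


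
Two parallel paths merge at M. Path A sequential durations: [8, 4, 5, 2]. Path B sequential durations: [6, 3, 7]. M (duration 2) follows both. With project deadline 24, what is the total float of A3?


Forward pass: ES(A3) = sum of predecessors on chain A = 12
EF = ES + duration = 12 + 5 = 17
Backward pass: LF(M) = deadline = 24; LS(M) = 24 - 2 = 22
LF(A3) = LS(M) - sum(successors on chain A) = 22 - 2 = 20
LS = LF - duration = 20 - 5 = 15
Total float = LS - ES = 15 - 12 = 3

3


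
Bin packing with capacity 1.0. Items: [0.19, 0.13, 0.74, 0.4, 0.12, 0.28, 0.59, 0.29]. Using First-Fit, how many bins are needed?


Place items sequentially using First-Fit:
  Item 0.19 -> new Bin 1
  Item 0.13 -> Bin 1 (now 0.32)
  Item 0.74 -> new Bin 2
  Item 0.4 -> Bin 1 (now 0.72)
  Item 0.12 -> Bin 1 (now 0.84)
  Item 0.28 -> new Bin 3
  Item 0.59 -> Bin 3 (now 0.87)
  Item 0.29 -> new Bin 4
Total bins used = 4

4


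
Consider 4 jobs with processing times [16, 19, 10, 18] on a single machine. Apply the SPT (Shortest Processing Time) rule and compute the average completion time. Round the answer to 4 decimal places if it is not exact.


Sort jobs by processing time (SPT order): [10, 16, 18, 19]
Compute completion times sequentially:
  Job 1: processing = 10, completes at 10
  Job 2: processing = 16, completes at 26
  Job 3: processing = 18, completes at 44
  Job 4: processing = 19, completes at 63
Sum of completion times = 143
Average completion time = 143/4 = 35.75

35.75


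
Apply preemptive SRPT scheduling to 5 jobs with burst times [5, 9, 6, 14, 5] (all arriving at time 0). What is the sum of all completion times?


Since all jobs arrive at t=0, SRPT equals SPT ordering.
SPT order: [5, 5, 6, 9, 14]
Completion times:
  Job 1: p=5, C=5
  Job 2: p=5, C=10
  Job 3: p=6, C=16
  Job 4: p=9, C=25
  Job 5: p=14, C=39
Total completion time = 5 + 10 + 16 + 25 + 39 = 95

95


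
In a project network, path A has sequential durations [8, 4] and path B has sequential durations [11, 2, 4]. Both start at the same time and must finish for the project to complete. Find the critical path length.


Path A total = 8 + 4 = 12
Path B total = 11 + 2 + 4 = 17
Critical path = longest path = max(12, 17) = 17

17


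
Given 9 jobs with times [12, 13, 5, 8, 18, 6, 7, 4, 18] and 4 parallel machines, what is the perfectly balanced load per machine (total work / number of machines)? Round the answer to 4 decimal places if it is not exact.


Total processing time = 12 + 13 + 5 + 8 + 18 + 6 + 7 + 4 + 18 = 91
Number of machines = 4
Ideal balanced load = 91 / 4 = 22.75

22.75


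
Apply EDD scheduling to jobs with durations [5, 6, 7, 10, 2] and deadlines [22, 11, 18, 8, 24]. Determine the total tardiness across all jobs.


Sort by due date (EDD order): [(10, 8), (6, 11), (7, 18), (5, 22), (2, 24)]
Compute completion times and tardiness:
  Job 1: p=10, d=8, C=10, tardiness=max(0,10-8)=2
  Job 2: p=6, d=11, C=16, tardiness=max(0,16-11)=5
  Job 3: p=7, d=18, C=23, tardiness=max(0,23-18)=5
  Job 4: p=5, d=22, C=28, tardiness=max(0,28-22)=6
  Job 5: p=2, d=24, C=30, tardiness=max(0,30-24)=6
Total tardiness = 24

24


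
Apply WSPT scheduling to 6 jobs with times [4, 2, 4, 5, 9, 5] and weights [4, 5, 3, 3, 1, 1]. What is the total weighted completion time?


Compute p/w ratios and sort ascending (WSPT): [(2, 5), (4, 4), (4, 3), (5, 3), (5, 1), (9, 1)]
Compute weighted completion times:
  Job (p=2,w=5): C=2, w*C=5*2=10
  Job (p=4,w=4): C=6, w*C=4*6=24
  Job (p=4,w=3): C=10, w*C=3*10=30
  Job (p=5,w=3): C=15, w*C=3*15=45
  Job (p=5,w=1): C=20, w*C=1*20=20
  Job (p=9,w=1): C=29, w*C=1*29=29
Total weighted completion time = 158

158


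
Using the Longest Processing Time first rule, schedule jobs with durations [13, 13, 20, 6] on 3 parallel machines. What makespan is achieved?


Sort jobs in decreasing order (LPT): [20, 13, 13, 6]
Assign each job to the least loaded machine:
  Machine 1: jobs [20], load = 20
  Machine 2: jobs [13, 6], load = 19
  Machine 3: jobs [13], load = 13
Makespan = max load = 20

20


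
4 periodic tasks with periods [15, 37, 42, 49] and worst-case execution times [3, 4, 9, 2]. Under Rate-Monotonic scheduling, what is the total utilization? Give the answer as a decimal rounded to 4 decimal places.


Compute individual utilizations (exact fractions):
  Task 1: C/T = 3/15 = 1/5 (approx. 0.2)
  Task 2: C/T = 4/37 (approx. 0.1081)
  Task 3: C/T = 9/42 = 3/14 (approx. 0.2143)
  Task 4: C/T = 2/49 (approx. 0.0408)
Total utilization U = 1/5 + 4/37 + 3/14 + 2/49 = 10211/18130
Rounded to 4 decimal places: U = 0.5632
RM (Liu & Layland) bound for 4 tasks = 0.756828; compare with U = 10211/18130 (approx. 0.563210)
U <= bound, so schedulable by RM sufficient condition.

0.5632


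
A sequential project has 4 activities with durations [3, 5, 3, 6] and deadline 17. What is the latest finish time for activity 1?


LF(activity 1) = deadline - sum of successor durations
Successors: activities 2 through 4 with durations [5, 3, 6]
Sum of successor durations = 14
LF = 17 - 14 = 3

3


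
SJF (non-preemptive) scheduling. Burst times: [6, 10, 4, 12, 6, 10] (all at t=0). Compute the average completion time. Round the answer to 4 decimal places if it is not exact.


SJF order (ascending): [4, 6, 6, 10, 10, 12]
Completion times:
  Job 1: burst=4, C=4
  Job 2: burst=6, C=10
  Job 3: burst=6, C=16
  Job 4: burst=10, C=26
  Job 5: burst=10, C=36
  Job 6: burst=12, C=48
Average completion = 140/6 = 23.3333

23.3333


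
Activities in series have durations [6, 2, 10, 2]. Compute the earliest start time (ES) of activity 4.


Activity 4 starts after activities 1 through 3 complete.
Predecessor durations: [6, 2, 10]
ES = 6 + 2 + 10 = 18

18


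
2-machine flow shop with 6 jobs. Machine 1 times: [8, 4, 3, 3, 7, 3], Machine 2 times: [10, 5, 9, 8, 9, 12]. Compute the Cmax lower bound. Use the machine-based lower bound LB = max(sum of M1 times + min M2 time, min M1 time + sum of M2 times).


LB1 = sum(M1 times) + min(M2 times) = 28 + 5 = 33
LB2 = min(M1 times) + sum(M2 times) = 3 + 53 = 56
Lower bound = max(LB1, LB2) = max(33, 56) = 56

56


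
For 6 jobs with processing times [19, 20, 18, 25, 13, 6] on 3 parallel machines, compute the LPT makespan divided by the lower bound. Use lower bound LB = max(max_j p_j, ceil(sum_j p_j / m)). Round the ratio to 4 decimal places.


LPT order: [25, 20, 19, 18, 13, 6]
Machine loads after assignment: [31, 33, 37]
LPT makespan = 37
Lower bound = max(max_job, ceil(total/3)) = max(25, 34) = 34
Ratio = 37 / 34 = 1.0882

1.0882


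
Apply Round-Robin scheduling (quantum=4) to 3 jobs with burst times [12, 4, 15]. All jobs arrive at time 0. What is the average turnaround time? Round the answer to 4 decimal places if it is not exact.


Time quantum = 4
Execution trace:
  J1 runs 4 units, time = 4
  J2 runs 4 units, time = 8
  J3 runs 4 units, time = 12
  J1 runs 4 units, time = 16
  J3 runs 4 units, time = 20
  J1 runs 4 units, time = 24
  J3 runs 4 units, time = 28
  J3 runs 3 units, time = 31
Finish times: [24, 8, 31]
Average turnaround = 63/3 = 21.0

21.0


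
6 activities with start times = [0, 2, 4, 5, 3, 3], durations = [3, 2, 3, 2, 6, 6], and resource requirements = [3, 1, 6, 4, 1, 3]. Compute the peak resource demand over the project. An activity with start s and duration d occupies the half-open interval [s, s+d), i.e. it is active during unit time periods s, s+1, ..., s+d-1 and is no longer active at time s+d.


Each activity i is active on [start_i, start_i + duration_i).
Compute total resource usage per time slot:
  t=0: active resources = [3], total = 3
  t=1: active resources = [3], total = 3
  t=2: active resources = [3, 1], total = 4
  t=3: active resources = [1, 1, 3], total = 5
  t=4: active resources = [6, 1, 3], total = 10
  t=5: active resources = [6, 4, 1, 3], total = 14
  t=6: active resources = [6, 4, 1, 3], total = 14
  t=7: active resources = [1, 3], total = 4
  t=8: active resources = [1, 3], total = 4
Peak resource demand = 14

14


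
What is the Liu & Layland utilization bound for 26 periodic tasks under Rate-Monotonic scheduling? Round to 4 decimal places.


Compute 2^(1/26) = 1.0270180507
Subtract 1: 1.0270180507 - 1 = 0.0270180507
Multiply by n: 26 * 0.0270180507 = 0.7024693182
Round to 4 dp: 0.7025

0.7025


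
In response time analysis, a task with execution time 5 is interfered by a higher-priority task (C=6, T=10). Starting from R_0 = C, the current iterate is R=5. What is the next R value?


R_next = C + ceil(R_prev / T_hp) * C_hp
ceil(5 / 10) = ceil(0.5) = 1
Interference = 1 * 6 = 6
R_next = 5 + 6 = 11

11


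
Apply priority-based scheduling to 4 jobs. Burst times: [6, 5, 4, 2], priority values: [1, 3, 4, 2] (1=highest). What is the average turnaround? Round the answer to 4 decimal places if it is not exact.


Sort by priority (ascending = highest first):
Order: [(1, 6), (2, 2), (3, 5), (4, 4)]
Completion times:
  Priority 1, burst=6, C=6
  Priority 2, burst=2, C=8
  Priority 3, burst=5, C=13
  Priority 4, burst=4, C=17
Average turnaround = 44/4 = 11.0

11.0


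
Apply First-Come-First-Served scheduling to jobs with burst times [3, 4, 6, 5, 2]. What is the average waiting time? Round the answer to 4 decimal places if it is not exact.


FCFS order (as given): [3, 4, 6, 5, 2]
Waiting times:
  Job 1: wait = 0
  Job 2: wait = 3
  Job 3: wait = 7
  Job 4: wait = 13
  Job 5: wait = 18
Sum of waiting times = 41
Average waiting time = 41/5 = 8.2

8.2


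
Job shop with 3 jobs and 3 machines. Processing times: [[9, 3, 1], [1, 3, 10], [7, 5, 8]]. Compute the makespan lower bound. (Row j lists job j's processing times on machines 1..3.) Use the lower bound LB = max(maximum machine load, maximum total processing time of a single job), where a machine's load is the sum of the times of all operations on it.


Machine loads:
  Machine 1: 9 + 1 + 7 = 17
  Machine 2: 3 + 3 + 5 = 11
  Machine 3: 1 + 10 + 8 = 19
Max machine load = 19
Job totals:
  Job 1: 13
  Job 2: 14
  Job 3: 20
Max job total = 20
Lower bound = max(19, 20) = 20

20


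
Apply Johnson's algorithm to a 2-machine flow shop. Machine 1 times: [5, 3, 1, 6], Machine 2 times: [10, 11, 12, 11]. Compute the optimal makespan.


Apply Johnson's rule:
  Group 1 (a <= b): [(3, 1, 12), (2, 3, 11), (1, 5, 10), (4, 6, 11)]
  Group 2 (a > b): []
Optimal job order: [3, 2, 1, 4]
Schedule:
  Job 3: M1 done at 1, M2 done at 13
  Job 2: M1 done at 4, M2 done at 24
  Job 1: M1 done at 9, M2 done at 34
  Job 4: M1 done at 15, M2 done at 45
Makespan = 45

45


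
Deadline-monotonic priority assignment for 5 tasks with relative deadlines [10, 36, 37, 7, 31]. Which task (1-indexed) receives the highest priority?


Sort tasks by relative deadline (ascending):
  Task 4: deadline = 7
  Task 1: deadline = 10
  Task 5: deadline = 31
  Task 2: deadline = 36
  Task 3: deadline = 37
Priority order (highest first): [4, 1, 5, 2, 3]
Highest priority task = 4

4


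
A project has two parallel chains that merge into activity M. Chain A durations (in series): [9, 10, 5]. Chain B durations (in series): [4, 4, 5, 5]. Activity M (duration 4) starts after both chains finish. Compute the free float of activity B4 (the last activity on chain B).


ES(B4) = sum of predecessors on chain B = 13
EF(B4) = ES + duration = 13 + 5 = 18
Successor of B4 is M. ES(M) = max(sum(A), sum(B)) = max(24, 18) = 24
Free float = ES(successor) - EF(current) = 24 - 18 = 6

6


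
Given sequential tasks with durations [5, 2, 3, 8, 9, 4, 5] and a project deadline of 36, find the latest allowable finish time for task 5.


LF(activity 5) = deadline - sum of successor durations
Successors: activities 6 through 7 with durations [4, 5]
Sum of successor durations = 9
LF = 36 - 9 = 27

27
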